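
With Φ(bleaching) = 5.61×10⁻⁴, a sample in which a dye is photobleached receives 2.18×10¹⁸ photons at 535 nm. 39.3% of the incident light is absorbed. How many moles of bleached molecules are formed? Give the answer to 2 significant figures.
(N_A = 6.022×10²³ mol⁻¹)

Moles of photons: 2.18×10¹⁸ / 6.022×10²³ = 3.620×10⁻⁶ mol.
Photons absorbed: 0.393 × 3.620×10⁻⁶ = 1.423×10⁻⁶ mol.
Product: Φ × n_abs = 5.61×10⁻⁴ × 1.423×10⁻⁶ = 7.983×10⁻¹⁰ mol.

8.0×10⁻¹⁰ mol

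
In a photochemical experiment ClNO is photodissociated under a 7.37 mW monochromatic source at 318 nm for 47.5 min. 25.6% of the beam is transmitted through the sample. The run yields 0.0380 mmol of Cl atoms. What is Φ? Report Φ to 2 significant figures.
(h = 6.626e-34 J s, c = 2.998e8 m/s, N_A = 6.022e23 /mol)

Φ = 0.91

Product: 0.0380 mmol = 3.80e-5 mol.
Photon energy at 318 nm: hc/λ = (6.626e-34)(2.998e8)/(318e-9) = 6.247e-19 J.
Energy delivered: (7.37 mW)(2850 s) = 21.00 J.
Photons incident: 21.00 / 6.247e-19 = 3.362e19, i.e. 3.362e19/6.022e23 = 5.583e-5 mol.
Fraction absorbed: 1 − 25.6/100 = 0.7440.
Photons absorbed: 0.7440 × 5.583e-5 = 4.154e-5 mol.
Φ = 3.80e-5 mol / 4.154e-5 mol photons = 0.91.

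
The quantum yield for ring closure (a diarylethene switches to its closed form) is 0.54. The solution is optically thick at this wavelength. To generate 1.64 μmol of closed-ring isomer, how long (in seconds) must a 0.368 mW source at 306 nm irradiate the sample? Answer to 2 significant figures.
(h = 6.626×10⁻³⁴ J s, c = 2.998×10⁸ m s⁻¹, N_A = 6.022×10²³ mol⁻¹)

Product: 1.64 μmol = 1.64×10⁻⁶ mol.
Photons that must be absorbed: 1.64×10⁻⁶ / 0.54 = 3.037×10⁻⁶ mol.
Photon energy: hc/λ = 6.492×10⁻¹⁹ J; per mole, 3.909×10⁵ J mol⁻¹.
Energy required: 3.037×10⁻⁶ × 3.909×10⁵ = 1.187 J.
Time: 1.187 J / 0.000368 W = 3200 s.

t ≈ 3200 s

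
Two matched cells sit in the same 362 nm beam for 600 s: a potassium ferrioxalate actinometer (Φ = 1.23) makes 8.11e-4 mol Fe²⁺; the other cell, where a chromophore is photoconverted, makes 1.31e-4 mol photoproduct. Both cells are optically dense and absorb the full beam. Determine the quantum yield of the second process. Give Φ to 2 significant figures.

Φ = 0.20

Photons absorbed by the actinometer: 8.11e-4 / 1.23 = 6.593e-4 mol.
Φ(unknown) = 1.31e-4 / 6.593e-4 = 0.20.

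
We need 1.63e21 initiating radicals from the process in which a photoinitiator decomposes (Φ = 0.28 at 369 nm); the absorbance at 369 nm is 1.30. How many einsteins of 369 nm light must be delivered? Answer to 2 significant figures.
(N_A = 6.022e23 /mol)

Product: 1.63e21 / 6.022e23 = 0.002707 mol.
Photons that must be absorbed: 0.002707 / 0.28 = 0.009668 mol.
Fraction absorbed: 1 − 10^(−1.30) = 0.9499.
Incident photons needed: 0.009668 / 0.9499 = 0.01018 mol.

0.010 einstein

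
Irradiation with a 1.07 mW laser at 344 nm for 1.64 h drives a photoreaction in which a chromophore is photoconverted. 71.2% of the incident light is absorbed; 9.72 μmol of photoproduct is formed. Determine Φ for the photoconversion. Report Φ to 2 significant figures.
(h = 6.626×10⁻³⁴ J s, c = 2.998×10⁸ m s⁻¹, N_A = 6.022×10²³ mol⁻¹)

Product: 9.72 μmol = 9.72×10⁻⁶ mol.
Photon energy at 344 nm: hc/λ = (6.626×10⁻³⁴)(2.998×10⁸)/(344×10⁻⁹) = 5.775×10⁻¹⁹ J.
Energy delivered: (1.07 mW)(5904 s) = 6.317 J.
Photons incident: 6.317 / 5.775×10⁻¹⁹ = 1.094×10¹⁹, i.e. 1.094×10¹⁹/6.022×10²³ = 1.817×10⁻⁵ mol.
Photons absorbed: 0.712 × 1.817×10⁻⁵ = 1.294×10⁻⁵ mol.
Φ = 9.72×10⁻⁶ mol / 1.294×10⁻⁵ mol photons = 0.75.

Φ = 0.75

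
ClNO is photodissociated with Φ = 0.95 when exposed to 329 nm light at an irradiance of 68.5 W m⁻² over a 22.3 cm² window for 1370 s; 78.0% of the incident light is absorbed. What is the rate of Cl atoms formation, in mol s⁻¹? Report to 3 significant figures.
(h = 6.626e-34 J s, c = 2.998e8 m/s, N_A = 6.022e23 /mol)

Photon energy at 329 nm: hc/λ = (6.626e-34)(2.998e8)/(329e-9) = 6.038e-19 J.
Energy delivered: (68.5 W m⁻²)(22.3e-4 m²)(1370 s) = 209.3 J.
Photons incident: 209.3 / 6.038e-19 = 3.466e20, i.e. 3.466e20/6.022e23 = 5.756e-4 mol.
Photons absorbed: 0.780 × 5.756e-4 = 4.490e-4 mol.
Product formed: 0.95 × 4.490e-4 = 4.266e-4 mol.
Rate: 4.266e-4 / 1370 s = 3.11e-7 mol s⁻¹.

3.11e-7 mol s⁻¹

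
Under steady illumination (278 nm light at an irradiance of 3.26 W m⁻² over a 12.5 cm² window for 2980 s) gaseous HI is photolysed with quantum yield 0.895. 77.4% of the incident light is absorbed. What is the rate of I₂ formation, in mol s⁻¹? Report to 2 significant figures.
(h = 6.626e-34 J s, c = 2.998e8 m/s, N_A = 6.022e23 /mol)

Photon energy at 278 nm: hc/λ = (6.626e-34)(2.998e8)/(278e-9) = 7.146e-19 J.
Energy delivered: (3.26 W m⁻²)(12.5e-4 m²)(2980 s) = 12.14 J.
Photons incident: 12.14 / 7.146e-19 = 1.699e19, i.e. 1.699e19/6.022e23 = 2.821e-5 mol.
Photons absorbed: 0.774 × 2.821e-5 = 2.183e-5 mol.
Product formed: 0.895 × 2.183e-5 = 1.954e-5 mol.
Rate: 1.954e-5 / 2980 s = 6.6e-9 mol s⁻¹.

6.6e-9 mol s⁻¹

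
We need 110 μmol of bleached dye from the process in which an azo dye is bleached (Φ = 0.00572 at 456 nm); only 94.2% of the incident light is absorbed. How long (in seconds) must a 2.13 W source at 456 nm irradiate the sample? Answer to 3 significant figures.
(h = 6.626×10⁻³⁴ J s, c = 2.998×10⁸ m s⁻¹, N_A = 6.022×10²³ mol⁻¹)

t ≈ 2510 s

Product: 110 μmol = 1.10×10⁻⁴ mol.
Photons that must be absorbed: 1.10×10⁻⁴ / 0.00572 = 0.01923 mol.
Incident photons needed: 0.01923 / 0.942 = 0.02041 mol.
Photon energy: hc/λ = 4.356×10⁻¹⁹ J; per mole, 2.623×10⁵ J mol⁻¹.
Energy required: 0.02041 × 2.623×10⁵ = 5354 J.
Time: 5354 J / 2.13 W = 2510 s.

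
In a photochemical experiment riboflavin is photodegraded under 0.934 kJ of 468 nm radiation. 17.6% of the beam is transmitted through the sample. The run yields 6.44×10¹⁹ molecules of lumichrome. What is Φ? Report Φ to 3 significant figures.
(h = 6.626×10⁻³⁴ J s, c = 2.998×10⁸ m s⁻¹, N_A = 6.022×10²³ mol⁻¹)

Product: 6.44×10¹⁹ / 6.022×10²³ = 1.069×10⁻⁴ mol.
Photon energy at 468 nm: hc/λ = (6.626×10⁻³⁴)(2.998×10⁸)/(468×10⁻⁹) = 4.245×10⁻¹⁹ J.
Incident energy: 0.934 kJ = 934 J.
Photons incident: 934 / 4.245×10⁻¹⁹ = 2.200×10²¹, i.e. 2.200×10²¹/6.022×10²³ = 0.003653 mol.
Fraction absorbed: 1 − 17.6/100 = 0.8240.
Photons absorbed: 0.8240 × 0.003653 = 0.003010 mol.
Φ = 1.069×10⁻⁴ mol / 0.003010 mol photons = 0.0355.

Φ = 0.0355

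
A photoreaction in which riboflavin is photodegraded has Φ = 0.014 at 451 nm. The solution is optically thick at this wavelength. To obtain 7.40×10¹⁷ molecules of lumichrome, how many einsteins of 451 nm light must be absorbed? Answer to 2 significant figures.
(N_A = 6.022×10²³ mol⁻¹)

Product: 7.40×10¹⁷ / 6.022×10²³ = 1.229×10⁻⁶ mol.
Photons that must be absorbed: 1.229×10⁻⁶ / 0.014 = 8.779×10⁻⁵ mol.

8.8×10⁻⁵ einstein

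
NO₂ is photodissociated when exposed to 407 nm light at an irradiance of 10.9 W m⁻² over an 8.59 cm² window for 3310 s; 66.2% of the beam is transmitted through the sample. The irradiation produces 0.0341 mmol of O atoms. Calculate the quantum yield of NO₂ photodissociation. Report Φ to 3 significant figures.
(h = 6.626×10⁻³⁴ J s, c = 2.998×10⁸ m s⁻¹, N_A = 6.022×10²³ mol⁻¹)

Product: 0.0341 mmol = 3.41×10⁻⁵ mol.
Photon energy at 407 nm: hc/λ = (6.626×10⁻³⁴)(2.998×10⁸)/(407×10⁻⁹) = 4.881×10⁻¹⁹ J.
Energy delivered: (10.9 W m⁻²)(8.59×10⁻⁴ m²)(3310 s) = 30.99 J.
Photons incident: 30.99 / 4.881×10⁻¹⁹ = 6.349×10¹⁹, i.e. 6.349×10¹⁹/6.022×10²³ = 1.054×10⁻⁴ mol.
Fraction absorbed: 1 − 66.2/100 = 0.3380.
Photons absorbed: 0.3380 × 1.054×10⁻⁴ = 3.563×10⁻⁵ mol.
Φ = 3.41×10⁻⁵ mol / 3.563×10⁻⁵ mol photons = 0.957.

Φ = 0.957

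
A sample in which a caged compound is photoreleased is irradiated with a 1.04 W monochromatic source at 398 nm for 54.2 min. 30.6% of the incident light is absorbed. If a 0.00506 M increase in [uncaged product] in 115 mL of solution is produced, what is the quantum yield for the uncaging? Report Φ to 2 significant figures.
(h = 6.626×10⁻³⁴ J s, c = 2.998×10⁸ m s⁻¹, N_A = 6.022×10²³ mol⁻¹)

Product: (0.00506 M)(0.115 L) = 5.819×10⁻⁴ mol.
Photon energy at 398 nm: hc/λ = (6.626×10⁻³⁴)(2.998×10⁸)/(398×10⁻⁹) = 4.991×10⁻¹⁹ J.
Energy delivered: (1.04 W)(3252 s) = 3382 J.
Photons incident: 3382 / 4.991×10⁻¹⁹ = 6.776×10²¹, i.e. 6.776×10²¹/6.022×10²³ = 0.01125 mol.
Photons absorbed: 0.306 × 0.01125 = 0.003443 mol.
Φ = 5.819×10⁻⁴ mol / 0.003443 mol photons = 0.17.

Φ = 0.17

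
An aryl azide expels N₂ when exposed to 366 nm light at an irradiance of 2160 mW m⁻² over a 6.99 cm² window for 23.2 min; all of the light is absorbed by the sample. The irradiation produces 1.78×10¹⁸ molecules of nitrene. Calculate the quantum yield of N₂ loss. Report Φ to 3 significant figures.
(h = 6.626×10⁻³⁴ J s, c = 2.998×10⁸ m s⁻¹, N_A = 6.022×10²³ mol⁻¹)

Product: 1.78×10¹⁸ / 6.022×10²³ = 2.956×10⁻⁶ mol.
Photon energy at 366 nm: hc/λ = (6.626×10⁻³⁴)(2.998×10⁸)/(366×10⁻⁹) = 5.428×10⁻¹⁹ J.
Energy delivered: (2160 mW m⁻²)(6.99×10⁻⁴ m²)(1392 s) = 2.102 J.
Photons incident: 2.102 / 5.428×10⁻¹⁹ = 3.873×10¹⁸, i.e. 3.873×10¹⁸/6.022×10²³ = 6.431×10⁻⁶ mol.
Φ = 2.956×10⁻⁶ mol / 6.431×10⁻⁶ mol photons = 0.460.

Φ = 0.460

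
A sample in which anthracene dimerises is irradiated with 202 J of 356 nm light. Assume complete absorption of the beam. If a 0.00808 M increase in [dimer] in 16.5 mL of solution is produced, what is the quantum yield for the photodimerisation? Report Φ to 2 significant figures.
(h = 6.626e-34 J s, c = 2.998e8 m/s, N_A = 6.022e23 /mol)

Φ = 0.22

Product: (0.00808 M)(0.0165 L) = 1.333e-4 mol.
Photon energy at 356 nm: hc/λ = (6.626e-34)(2.998e8)/(356e-9) = 5.580e-19 J.
Photons incident: 202 / 5.580e-19 = 3.620e20, i.e. 3.620e20/6.022e23 = 6.011e-4 mol.
Φ = 1.333e-4 mol / 6.011e-4 mol photons = 0.22.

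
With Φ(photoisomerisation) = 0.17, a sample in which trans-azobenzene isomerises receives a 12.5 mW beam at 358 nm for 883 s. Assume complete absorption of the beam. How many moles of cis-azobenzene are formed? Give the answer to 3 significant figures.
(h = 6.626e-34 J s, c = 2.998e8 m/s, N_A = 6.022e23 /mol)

5.62e-6 mol

Photon energy at 358 nm: hc/λ = (6.626e-34)(2.998e8)/(358e-9) = 5.549e-19 J.
Energy delivered: (12.5 mW)(883 s) = 11.04 J.
Photons incident: 11.04 / 5.549e-19 = 1.990e19, i.e. 1.990e19/6.022e23 = 3.305e-5 mol.
Product: Φ × n_abs = 0.17 × 3.305e-5 = 5.619e-6 mol.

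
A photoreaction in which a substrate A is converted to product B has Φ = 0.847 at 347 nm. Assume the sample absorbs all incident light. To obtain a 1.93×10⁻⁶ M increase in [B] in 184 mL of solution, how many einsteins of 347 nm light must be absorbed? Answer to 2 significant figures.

Product: (1.93×10⁻⁶ M)(0.184 L) = 3.551×10⁻⁷ mol.
Photons that must be absorbed: 3.551×10⁻⁷ / 0.847 = 4.192×10⁻⁷ mol.

4.2×10⁻⁷ einstein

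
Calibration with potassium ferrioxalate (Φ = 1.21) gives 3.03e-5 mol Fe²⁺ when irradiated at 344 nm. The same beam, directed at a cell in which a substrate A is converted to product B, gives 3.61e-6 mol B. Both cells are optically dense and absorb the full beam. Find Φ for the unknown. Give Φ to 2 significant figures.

Photons absorbed by the actinometer: 3.03e-5 / 1.21 = 2.504e-5 mol.
Φ(unknown) = 3.61e-6 / 2.504e-5 = 0.14.

Φ = 0.14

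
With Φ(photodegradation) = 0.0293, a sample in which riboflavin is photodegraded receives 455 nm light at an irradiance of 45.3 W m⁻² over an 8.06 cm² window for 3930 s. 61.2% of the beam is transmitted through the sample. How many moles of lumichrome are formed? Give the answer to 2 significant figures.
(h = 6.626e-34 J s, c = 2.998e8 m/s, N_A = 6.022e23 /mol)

Photon energy at 455 nm: hc/λ = (6.626e-34)(2.998e8)/(455e-9) = 4.366e-19 J.
Energy delivered: (45.3 W m⁻²)(8.06e-4 m²)(3930 s) = 143.5 J.
Photons incident: 143.5 / 4.366e-19 = 3.287e20, i.e. 3.287e20/6.022e23 = 5.458e-4 mol.
Fraction absorbed: 1 − 61.2/100 = 0.3880.
Photons absorbed: 0.3880 × 5.458e-4 = 2.118e-4 mol.
Product: Φ × n_abs = 0.0293 × 2.118e-4 = 6.206e-6 mol.

6.2e-6 mol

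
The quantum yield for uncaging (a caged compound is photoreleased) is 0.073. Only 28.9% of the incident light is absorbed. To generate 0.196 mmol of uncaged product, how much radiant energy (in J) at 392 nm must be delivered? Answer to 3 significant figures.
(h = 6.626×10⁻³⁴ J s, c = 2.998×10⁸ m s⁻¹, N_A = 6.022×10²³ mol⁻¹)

2840 J

Product: 0.196 mmol = 1.96×10⁻⁴ mol.
Photons that must be absorbed: 1.96×10⁻⁴ / 0.073 = 0.002685 mol.
Incident photons needed: 0.002685 / 0.289 = 0.009291 mol.
Photon energy: hc/λ = 5.068×10⁻¹⁹ J; per mole, 3.052×10⁵ J mol⁻¹.
Energy required: 0.009291 × 3.052×10⁵ = 2840 J.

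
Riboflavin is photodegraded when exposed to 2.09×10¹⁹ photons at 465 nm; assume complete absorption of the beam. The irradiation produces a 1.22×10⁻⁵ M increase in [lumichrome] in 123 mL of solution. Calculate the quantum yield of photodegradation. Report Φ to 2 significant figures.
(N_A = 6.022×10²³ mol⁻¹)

Product: (1.22×10⁻⁵ M)(0.123 L) = 1.501×10⁻⁶ mol.
Moles of photons: 2.09×10¹⁹ / 6.022×10²³ = 3.471×10⁻⁵ mol.
Φ = 1.501×10⁻⁶ mol / 3.471×10⁻⁵ mol photons = 0.043.

Φ = 0.043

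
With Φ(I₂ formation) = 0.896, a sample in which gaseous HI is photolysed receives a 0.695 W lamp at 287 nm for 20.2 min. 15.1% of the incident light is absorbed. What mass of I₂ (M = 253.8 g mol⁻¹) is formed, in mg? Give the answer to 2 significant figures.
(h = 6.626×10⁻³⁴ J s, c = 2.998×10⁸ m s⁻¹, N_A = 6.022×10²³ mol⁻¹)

69 mg

Photon energy at 287 nm: hc/λ = (6.626×10⁻³⁴)(2.998×10⁸)/(287×10⁻⁹) = 6.922×10⁻¹⁹ J.
Energy delivered: (0.695 W)(1212 s) = 842.3 J.
Photons incident: 842.3 / 6.922×10⁻¹⁹ = 1.217×10²¹, i.e. 1.217×10²¹/6.022×10²³ = 0.002021 mol.
Photons absorbed: 0.151 × 0.002021 = 3.052×10⁻⁴ mol.
Product: Φ × n_abs = 0.896 × 3.052×10⁻⁴ = 2.735×10⁻⁴ mol.
Mass: 2.735×10⁻⁴ × 253.8 = 0.06941 g = 69 mg.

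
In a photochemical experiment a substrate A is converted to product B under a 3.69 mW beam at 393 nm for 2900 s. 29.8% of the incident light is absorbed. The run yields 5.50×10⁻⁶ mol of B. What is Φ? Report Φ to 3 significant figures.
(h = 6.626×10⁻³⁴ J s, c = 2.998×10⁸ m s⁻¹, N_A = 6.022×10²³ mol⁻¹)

Φ = 0.525

Photon energy at 393 nm: hc/λ = (6.626×10⁻³⁴)(2.998×10⁸)/(393×10⁻⁹) = 5.055×10⁻¹⁹ J.
Energy delivered: (3.69 mW)(2900 s) = 10.70 J.
Photons incident: 10.70 / 5.055×10⁻¹⁹ = 2.117×10¹⁹, i.e. 2.117×10¹⁹/6.022×10²³ = 3.515×10⁻⁵ mol.
Photons absorbed: 0.298 × 3.515×10⁻⁵ = 1.047×10⁻⁵ mol.
Φ = 5.50×10⁻⁶ mol / 1.047×10⁻⁵ mol photons = 0.525.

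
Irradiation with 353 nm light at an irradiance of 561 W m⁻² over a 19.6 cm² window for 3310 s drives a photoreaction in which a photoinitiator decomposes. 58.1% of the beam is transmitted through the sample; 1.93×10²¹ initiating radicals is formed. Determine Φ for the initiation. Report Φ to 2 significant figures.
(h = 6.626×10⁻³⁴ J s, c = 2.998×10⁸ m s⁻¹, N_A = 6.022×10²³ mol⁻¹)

Product: 1.93×10²¹ / 6.022×10²³ = 0.003205 mol.
Photon energy at 353 nm: hc/λ = (6.626×10⁻³⁴)(2.998×10⁸)/(353×10⁻⁹) = 5.627×10⁻¹⁹ J.
Energy delivered: (561 W m⁻²)(19.6×10⁻⁴ m²)(3310 s) = 3640 J.
Photons incident: 3640 / 5.627×10⁻¹⁹ = 6.469×10²¹, i.e. 6.469×10²¹/6.022×10²³ = 0.01074 mol.
Fraction absorbed: 1 − 58.1/100 = 0.4190.
Photons absorbed: 0.4190 × 0.01074 = 0.004500 mol.
Φ = 0.003205 mol / 0.004500 mol photons = 0.71.

Φ = 0.71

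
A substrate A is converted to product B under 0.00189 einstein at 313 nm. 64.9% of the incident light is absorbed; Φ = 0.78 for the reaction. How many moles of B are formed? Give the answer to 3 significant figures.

Photons absorbed: 0.649 × 0.00189 = 0.001227 mol.
Product: Φ × n_abs = 0.78 × 0.001227 = 9.571e-4 mol.

9.57e-4 mol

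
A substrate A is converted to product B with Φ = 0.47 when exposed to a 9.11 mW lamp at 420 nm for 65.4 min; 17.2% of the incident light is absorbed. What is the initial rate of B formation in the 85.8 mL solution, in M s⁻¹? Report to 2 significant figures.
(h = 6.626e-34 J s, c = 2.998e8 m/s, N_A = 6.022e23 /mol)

Photon energy at 420 nm: hc/λ = (6.626e-34)(2.998e8)/(420e-9) = 4.730e-19 J.
Energy delivered: (9.11 mW)(3924 s) = 35.75 J.
Photons incident: 35.75 / 4.730e-19 = 7.558e19, i.e. 7.558e19/6.022e23 = 1.255e-4 mol.
Photons absorbed: 0.172 × 1.255e-4 = 2.159e-5 mol.
Product formed: 0.47 × 2.159e-5 = 1.015e-5 mol.
Rate: 1.015e-5 mol / (3924 s × 0.0858 L) = 3.0e-8 M s⁻¹.

3.0e-8 M s⁻¹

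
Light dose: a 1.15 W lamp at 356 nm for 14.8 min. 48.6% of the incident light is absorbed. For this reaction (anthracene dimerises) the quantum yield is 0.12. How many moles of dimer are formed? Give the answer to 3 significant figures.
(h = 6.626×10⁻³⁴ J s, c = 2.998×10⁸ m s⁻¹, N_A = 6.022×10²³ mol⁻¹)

Photon energy at 356 nm: hc/λ = (6.626×10⁻³⁴)(2.998×10⁸)/(356×10⁻⁹) = 5.580×10⁻¹⁹ J.
Energy delivered: (1.15 W)(888 s) = 1021 J.
Photons incident: 1021 / 5.580×10⁻¹⁹ = 1.830×10²¹, i.e. 1.830×10²¹/6.022×10²³ = 0.003039 mol.
Photons absorbed: 0.486 × 0.003039 = 0.001477 mol.
Product: Φ × n_abs = 0.12 × 0.001477 = 1.772×10⁻⁴ mol.

1.77×10⁻⁴ mol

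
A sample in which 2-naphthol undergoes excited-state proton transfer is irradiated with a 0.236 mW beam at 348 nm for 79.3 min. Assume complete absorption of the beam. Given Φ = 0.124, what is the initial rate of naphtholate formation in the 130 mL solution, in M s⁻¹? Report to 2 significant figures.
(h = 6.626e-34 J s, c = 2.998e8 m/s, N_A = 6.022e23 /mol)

6.5e-10 M s⁻¹

Photon energy at 348 nm: hc/λ = (6.626e-34)(2.998e8)/(348e-9) = 5.708e-19 J.
Energy delivered: (0.236 mW)(4758 s) = 1.123 J.
Photons incident: 1.123 / 5.708e-19 = 1.967e18, i.e. 1.967e18/6.022e23 = 3.266e-6 mol.
Product formed: 0.124 × 3.266e-6 = 4.050e-7 mol.
Rate: 4.050e-7 mol / (4758 s × 0.13 L) = 6.5e-10 M s⁻¹.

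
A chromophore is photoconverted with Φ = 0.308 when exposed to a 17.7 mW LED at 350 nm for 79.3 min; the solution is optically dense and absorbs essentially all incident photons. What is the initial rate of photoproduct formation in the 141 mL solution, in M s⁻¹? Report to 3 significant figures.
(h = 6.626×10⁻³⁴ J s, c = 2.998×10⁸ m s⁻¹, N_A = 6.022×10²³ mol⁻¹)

1.13×10⁻⁷ M s⁻¹

Photon energy at 350 nm: hc/λ = (6.626×10⁻³⁴)(2.998×10⁸)/(350×10⁻⁹) = 5.676×10⁻¹⁹ J.
Energy delivered: (17.7 mW)(4758 s) = 84.22 J.
Photons incident: 84.22 / 5.676×10⁻¹⁹ = 1.484×10²⁰, i.e. 1.484×10²⁰/6.022×10²³ = 2.464×10⁻⁴ mol.
Product formed: 0.308 × 2.464×10⁻⁴ = 7.589×10⁻⁵ mol.
Rate: 7.589×10⁻⁵ mol / (4758 s × 0.141 L) = 1.13×10⁻⁷ M s⁻¹.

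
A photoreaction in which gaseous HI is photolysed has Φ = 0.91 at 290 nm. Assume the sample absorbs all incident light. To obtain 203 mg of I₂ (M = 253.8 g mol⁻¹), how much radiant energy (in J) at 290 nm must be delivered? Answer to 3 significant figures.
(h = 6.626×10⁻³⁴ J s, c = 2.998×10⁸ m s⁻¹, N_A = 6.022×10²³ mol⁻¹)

Product: 203 mg / 253.8 g mol⁻¹ = 7.998×10⁻⁴ mol.
Photons that must be absorbed: 7.998×10⁻⁴ / 0.91 = 8.789×10⁻⁴ mol.
Photon energy: hc/λ = 6.850×10⁻¹⁹ J; per mole, 4.125×10⁵ J mol⁻¹.
Energy required: 8.789×10⁻⁴ × 4.125×10⁵ = 363 J.

363 J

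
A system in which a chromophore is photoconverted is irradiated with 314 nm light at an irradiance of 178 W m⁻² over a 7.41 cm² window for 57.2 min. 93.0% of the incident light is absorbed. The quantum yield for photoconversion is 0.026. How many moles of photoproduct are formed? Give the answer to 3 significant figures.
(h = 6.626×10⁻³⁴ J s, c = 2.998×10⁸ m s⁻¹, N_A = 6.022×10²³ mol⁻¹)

2.87×10⁻⁵ mol

Photon energy at 314 nm: hc/λ = (6.626×10⁻³⁴)(2.998×10⁸)/(314×10⁻⁹) = 6.326×10⁻¹⁹ J.
Energy delivered: (178 W m⁻²)(7.41×10⁻⁴ m²)(3432 s) = 452.7 J.
Photons incident: 452.7 / 6.326×10⁻¹⁹ = 7.156×10²⁰, i.e. 7.156×10²⁰/6.022×10²³ = 0.001188 mol.
Photons absorbed: 0.930 × 0.001188 = 0.001105 mol.
Product: Φ × n_abs = 0.026 × 0.001105 = 2.873×10⁻⁵ mol.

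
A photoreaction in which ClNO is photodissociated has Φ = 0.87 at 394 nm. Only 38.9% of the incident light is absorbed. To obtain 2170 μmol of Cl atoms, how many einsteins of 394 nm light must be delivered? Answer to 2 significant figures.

Product: 2170 μmol = 0.00217 mol.
Photons that must be absorbed: 0.00217 / 0.87 = 0.002494 mol.
Incident photons needed: 0.002494 / 0.389 = 0.006411 mol.

0.0064 einstein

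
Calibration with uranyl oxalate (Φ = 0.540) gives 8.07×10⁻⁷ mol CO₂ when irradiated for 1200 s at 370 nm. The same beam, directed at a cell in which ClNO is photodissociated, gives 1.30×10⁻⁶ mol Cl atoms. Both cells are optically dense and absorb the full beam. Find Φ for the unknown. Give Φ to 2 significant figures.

Φ = 0.87

Photons absorbed by the actinometer: 8.07×10⁻⁷ / 0.540 = 1.494×10⁻⁶ mol.
Φ(unknown) = 1.30×10⁻⁶ / 1.494×10⁻⁶ = 0.87.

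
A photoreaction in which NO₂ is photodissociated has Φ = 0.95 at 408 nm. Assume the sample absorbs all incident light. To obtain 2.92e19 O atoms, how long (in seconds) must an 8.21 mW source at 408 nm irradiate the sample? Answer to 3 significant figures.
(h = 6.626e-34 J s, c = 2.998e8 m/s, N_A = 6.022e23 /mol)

t ≈ 1820 s

Product: 2.92e19 / 6.022e23 = 4.849e-5 mol.
Photons that must be absorbed: 4.849e-5 / 0.95 = 5.104e-5 mol.
Photon energy: hc/λ = 4.869e-19 J; per mole, 2.932e5 J mol⁻¹.
Energy required: 5.104e-5 × 2.932e5 = 14.96 J.
Time: 14.96 J / 0.00821 W = 1820 s.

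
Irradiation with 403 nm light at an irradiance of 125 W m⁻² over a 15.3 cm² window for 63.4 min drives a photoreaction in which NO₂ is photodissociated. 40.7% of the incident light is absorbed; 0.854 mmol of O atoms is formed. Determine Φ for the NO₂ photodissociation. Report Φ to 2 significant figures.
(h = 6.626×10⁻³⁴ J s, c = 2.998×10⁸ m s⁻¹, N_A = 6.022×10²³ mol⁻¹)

Product: 0.854 mmol = 8.54×10⁻⁴ mol.
Photon energy at 403 nm: hc/λ = (6.626×10⁻³⁴)(2.998×10⁸)/(403×10⁻⁹) = 4.929×10⁻¹⁹ J.
Energy delivered: (125 W m⁻²)(15.3×10⁻⁴ m²)(3804 s) = 727.5 J.
Photons incident: 727.5 / 4.929×10⁻¹⁹ = 1.476×10²¹, i.e. 1.476×10²¹/6.022×10²³ = 0.002451 mol.
Photons absorbed: 0.407 × 0.002451 = 9.976×10⁻⁴ mol.
Φ = 8.54×10⁻⁴ mol / 9.976×10⁻⁴ mol photons = 0.86.

Φ = 0.86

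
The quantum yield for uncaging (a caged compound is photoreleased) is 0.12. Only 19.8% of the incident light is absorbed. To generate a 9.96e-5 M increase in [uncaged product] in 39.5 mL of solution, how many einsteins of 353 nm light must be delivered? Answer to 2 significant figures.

Product: (9.96e-5 M)(0.0395 L) = 3.934e-6 mol.
Photons that must be absorbed: 3.934e-6 / 0.12 = 3.278e-5 mol.
Incident photons needed: 3.278e-5 / 0.198 = 1.656e-4 mol.

1.7e-4 einstein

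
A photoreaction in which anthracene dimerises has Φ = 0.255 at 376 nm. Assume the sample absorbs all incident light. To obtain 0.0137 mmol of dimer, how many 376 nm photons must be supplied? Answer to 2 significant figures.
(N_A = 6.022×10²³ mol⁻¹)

Product: 0.0137 mmol = 1.37×10⁻⁵ mol.
Photons that must be absorbed: 1.37×10⁻⁵ / 0.255 = 5.373×10⁻⁵ mol.
Photon count: 5.373×10⁻⁵ × 6.022×10²³ = 3.2×10¹⁹.

3.2×10¹⁹ photons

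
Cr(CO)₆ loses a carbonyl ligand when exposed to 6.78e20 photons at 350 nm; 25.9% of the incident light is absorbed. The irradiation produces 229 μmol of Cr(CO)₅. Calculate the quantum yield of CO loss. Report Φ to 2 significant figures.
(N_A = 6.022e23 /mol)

Product: 229 μmol = 2.29e-4 mol.
Moles of photons: 6.78e20 / 6.022e23 = 0.001126 mol.
Photons absorbed: 0.259 × 0.001126 = 2.916e-4 mol.
Φ = 2.29e-4 mol / 2.916e-4 mol photons = 0.79.

Φ = 0.79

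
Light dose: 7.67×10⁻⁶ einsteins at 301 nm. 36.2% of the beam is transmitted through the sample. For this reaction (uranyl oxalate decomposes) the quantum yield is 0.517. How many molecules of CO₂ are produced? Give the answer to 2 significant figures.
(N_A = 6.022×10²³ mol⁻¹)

Fraction absorbed: 1 − 36.2/100 = 0.6380.
Photons absorbed: 0.6380 × 7.67×10⁻⁶ = 4.893×10⁻⁶ mol.
Product: Φ × n_abs = 0.517 × 4.893×10⁻⁶ = 2.530×10⁻⁶ mol.
As a count: 2.530×10⁻⁶ × 6.022×10²³ = 1.5×10¹⁸.

1.5×10¹⁸ molecules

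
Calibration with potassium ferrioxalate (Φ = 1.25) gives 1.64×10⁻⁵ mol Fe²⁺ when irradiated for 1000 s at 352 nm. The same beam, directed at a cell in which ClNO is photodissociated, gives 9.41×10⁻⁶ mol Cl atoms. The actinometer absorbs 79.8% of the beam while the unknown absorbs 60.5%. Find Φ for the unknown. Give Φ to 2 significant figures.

Φ = 0.95

Photons absorbed by the actinometer: 1.64×10⁻⁵ / 1.25 = 1.312×10⁻⁵ mol.
Incident flux: 1.312×10⁻⁵ / 0.798 = 1.644×10⁻⁵ einstein.
Absorbed by unknown: 0.605 × 1.644×10⁻⁵ = 9.946×10⁻⁶ mol.
Φ(unknown) = 9.41×10⁻⁶ / 9.946×10⁻⁶ = 0.95.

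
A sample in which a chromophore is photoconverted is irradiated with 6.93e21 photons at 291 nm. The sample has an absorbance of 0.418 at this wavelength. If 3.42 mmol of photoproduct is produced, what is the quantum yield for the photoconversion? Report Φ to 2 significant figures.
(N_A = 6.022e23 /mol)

Product: 3.42 mmol = 0.00342 mol.
Moles of photons: 6.93e21 / 6.022e23 = 0.01151 mol.
Fraction absorbed: 1 − 10^(−0.418) = 0.6181.
Photons absorbed: 0.6181 × 0.01151 = 0.007114 mol.
Φ = 0.00342 mol / 0.007114 mol photons = 0.48.

Φ = 0.48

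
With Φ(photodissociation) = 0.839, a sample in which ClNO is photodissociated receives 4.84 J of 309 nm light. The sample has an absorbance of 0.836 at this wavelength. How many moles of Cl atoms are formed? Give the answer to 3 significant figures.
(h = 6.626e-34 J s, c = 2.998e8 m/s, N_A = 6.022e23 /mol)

Photon energy at 309 nm: hc/λ = (6.626e-34)(2.998e8)/(309e-9) = 6.429e-19 J.
Photons incident: 4.84 / 6.429e-19 = 7.528e18, i.e. 7.528e18/6.022e23 = 1.250e-5 mol.
Fraction absorbed: 1 − 10^(−0.836) = 0.8541.
Photons absorbed: 0.8541 × 1.250e-5 = 1.068e-5 mol.
Product: Φ × n_abs = 0.839 × 1.068e-5 = 8.961e-6 mol.

8.96e-6 mol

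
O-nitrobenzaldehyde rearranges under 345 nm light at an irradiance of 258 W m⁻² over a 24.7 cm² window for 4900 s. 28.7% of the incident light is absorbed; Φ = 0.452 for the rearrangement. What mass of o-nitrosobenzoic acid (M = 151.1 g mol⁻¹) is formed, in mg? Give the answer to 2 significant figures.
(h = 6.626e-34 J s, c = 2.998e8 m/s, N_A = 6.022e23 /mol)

180 mg

Photon energy at 345 nm: hc/λ = (6.626e-34)(2.998e8)/(345e-9) = 5.758e-19 J.
Energy delivered: (258 W m⁻²)(24.7e-4 m²)(4900 s) = 3123 J.
Photons incident: 3123 / 5.758e-19 = 5.424e21, i.e. 5.424e21/6.022e23 = 0.009007 mol.
Photons absorbed: 0.287 × 0.009007 = 0.002585 mol.
Product: Φ × n_abs = 0.452 × 0.002585 = 0.001168 mol.
Mass: 0.001168 × 151.1 = 0.1765 g = 180 mg.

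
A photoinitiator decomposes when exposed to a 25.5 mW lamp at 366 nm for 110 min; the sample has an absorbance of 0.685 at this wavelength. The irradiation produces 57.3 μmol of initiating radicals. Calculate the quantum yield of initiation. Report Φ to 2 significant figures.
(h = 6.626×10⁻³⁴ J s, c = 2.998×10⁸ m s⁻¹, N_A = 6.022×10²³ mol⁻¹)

Product: 57.3 μmol = 5.73×10⁻⁵ mol.
Photon energy at 366 nm: hc/λ = (6.626×10⁻³⁴)(2.998×10⁸)/(366×10⁻⁹) = 5.428×10⁻¹⁹ J.
Energy delivered: (25.5 mW)(6600 s) = 168.3 J.
Photons incident: 168.3 / 5.428×10⁻¹⁹ = 3.101×10²⁰, i.e. 3.101×10²⁰/6.022×10²³ = 5.149×10⁻⁴ mol.
Fraction absorbed: 1 − 10^(−0.685) = 0.7935.
Photons absorbed: 0.7935 × 5.149×10⁻⁴ = 4.086×10⁻⁴ mol.
Φ = 5.73×10⁻⁵ mol / 4.086×10⁻⁴ mol photons = 0.14.

Φ = 0.14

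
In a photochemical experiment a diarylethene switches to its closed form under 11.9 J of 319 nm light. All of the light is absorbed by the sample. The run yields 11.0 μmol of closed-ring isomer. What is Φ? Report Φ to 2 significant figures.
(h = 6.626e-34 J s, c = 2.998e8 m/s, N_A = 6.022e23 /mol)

Φ = 0.35

Product: 11.0 μmol = 1.10e-5 mol.
Photon energy at 319 nm: hc/λ = (6.626e-34)(2.998e8)/(319e-9) = 6.227e-19 J.
Photons incident: 11.9 / 6.227e-19 = 1.911e19, i.e. 1.911e19/6.022e23 = 3.173e-5 mol.
Φ = 1.10e-5 mol / 3.173e-5 mol photons = 0.35.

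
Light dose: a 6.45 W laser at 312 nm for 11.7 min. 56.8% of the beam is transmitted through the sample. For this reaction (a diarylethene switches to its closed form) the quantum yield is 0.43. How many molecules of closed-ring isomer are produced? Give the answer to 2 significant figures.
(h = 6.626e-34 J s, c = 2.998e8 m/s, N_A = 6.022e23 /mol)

1.3e21 molecules

Photon energy at 312 nm: hc/λ = (6.626e-34)(2.998e8)/(312e-9) = 6.367e-19 J.
Energy delivered: (6.45 W)(702 s) = 4528 J.
Photons incident: 4528 / 6.367e-19 = 7.112e21, i.e. 7.112e21/6.022e23 = 0.01181 mol.
Fraction absorbed: 1 − 56.8/100 = 0.4320.
Photons absorbed: 0.4320 × 0.01181 = 0.005102 mol.
Product: Φ × n_abs = 0.43 × 0.005102 = 0.002194 mol.
As a count: 0.002194 × 6.022e23 = 1.3e21.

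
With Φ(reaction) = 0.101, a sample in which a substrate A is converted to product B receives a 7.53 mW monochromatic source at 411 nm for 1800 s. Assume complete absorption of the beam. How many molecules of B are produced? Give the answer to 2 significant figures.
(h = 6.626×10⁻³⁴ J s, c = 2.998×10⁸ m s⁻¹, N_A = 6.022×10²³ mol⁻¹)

2.8×10¹⁸ molecules

Photon energy at 411 nm: hc/λ = (6.626×10⁻³⁴)(2.998×10⁸)/(411×10⁻⁹) = 4.833×10⁻¹⁹ J.
Energy delivered: (7.53 mW)(1800 s) = 13.55 J.
Photons incident: 13.55 / 4.833×10⁻¹⁹ = 2.804×10¹⁹, i.e. 2.804×10¹⁹/6.022×10²³ = 4.656×10⁻⁵ mol.
Product: Φ × n_abs = 0.101 × 4.656×10⁻⁵ = 4.703×10⁻⁶ mol.
As a count: 4.703×10⁻⁶ × 6.022×10²³ = 2.8×10¹⁸.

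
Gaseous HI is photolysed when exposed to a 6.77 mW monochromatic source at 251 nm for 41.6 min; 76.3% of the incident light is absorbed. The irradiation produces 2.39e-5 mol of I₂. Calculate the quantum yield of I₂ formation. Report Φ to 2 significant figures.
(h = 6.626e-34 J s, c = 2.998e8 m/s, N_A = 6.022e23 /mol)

Photon energy at 251 nm: hc/λ = (6.626e-34)(2.998e8)/(251e-9) = 7.914e-19 J.
Energy delivered: (6.77 mW)(2496 s) = 16.90 J.
Photons incident: 16.90 / 7.914e-19 = 2.135e19, i.e. 2.135e19/6.022e23 = 3.545e-5 mol.
Photons absorbed: 0.763 × 3.545e-5 = 2.705e-5 mol.
Φ = 2.39e-5 mol / 2.705e-5 mol photons = 0.88.

Φ = 0.88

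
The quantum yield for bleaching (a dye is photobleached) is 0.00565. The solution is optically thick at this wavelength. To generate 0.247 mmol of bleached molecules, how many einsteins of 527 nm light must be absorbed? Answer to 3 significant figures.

Product: 0.247 mmol = 2.47×10⁻⁴ mol.
Photons that must be absorbed: 2.47×10⁻⁴ / 0.00565 = 0.04372 mol.

0.0437 einstein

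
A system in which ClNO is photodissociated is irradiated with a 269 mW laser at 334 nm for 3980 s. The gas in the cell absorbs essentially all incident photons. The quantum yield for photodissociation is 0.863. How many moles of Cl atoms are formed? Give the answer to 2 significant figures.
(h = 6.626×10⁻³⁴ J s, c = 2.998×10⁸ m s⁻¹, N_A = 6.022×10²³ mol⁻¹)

Photon energy at 334 nm: hc/λ = (6.626×10⁻³⁴)(2.998×10⁸)/(334×10⁻⁹) = 5.948×10⁻¹⁹ J.
Energy delivered: (269 mW)(3980 s) = 1071 J.
Photons incident: 1071 / 5.948×10⁻¹⁹ = 1.801×10²¹, i.e. 1.801×10²¹/6.022×10²³ = 0.002991 mol.
Product: Φ × n_abs = 0.863 × 0.002991 = 0.002581 mol.

0.0026 mol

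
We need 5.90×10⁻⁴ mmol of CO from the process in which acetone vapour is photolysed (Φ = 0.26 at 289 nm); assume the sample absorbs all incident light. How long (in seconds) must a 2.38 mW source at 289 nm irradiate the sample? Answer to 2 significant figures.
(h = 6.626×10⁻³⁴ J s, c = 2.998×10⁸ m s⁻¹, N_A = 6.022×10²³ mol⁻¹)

t ≈ 390 s

Product: 5.90×10⁻⁴ mmol = 5.90×10⁻⁷ mol.
Photons that must be absorbed: 5.90×10⁻⁷ / 0.26 = 2.269×10⁻⁶ mol.
Photon energy: hc/λ = 6.874×10⁻¹⁹ J; per mole, 4.140×10⁵ J mol⁻¹.
Energy required: 2.269×10⁻⁶ × 4.140×10⁵ = 0.9394 J.
Time: 0.9394 J / 0.00238 W = 390 s.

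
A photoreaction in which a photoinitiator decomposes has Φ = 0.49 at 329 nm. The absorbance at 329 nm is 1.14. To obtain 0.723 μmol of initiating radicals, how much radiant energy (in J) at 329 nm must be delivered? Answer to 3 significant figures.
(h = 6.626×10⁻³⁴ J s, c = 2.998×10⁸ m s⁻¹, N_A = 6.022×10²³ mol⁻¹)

Product: 0.723 μmol = 7.23×10⁻⁷ mol.
Photons that must be absorbed: 7.23×10⁻⁷ / 0.49 = 1.476×10⁻⁶ mol.
Fraction absorbed: 1 − 10^(−1.14) = 0.9276.
Incident photons needed: 1.476×10⁻⁶ / 0.9276 = 1.591×10⁻⁶ mol.
Photon energy: hc/λ = 6.038×10⁻¹⁹ J; per mole, 3.636×10⁵ J mol⁻¹.
Energy required: 1.591×10⁻⁶ × 3.636×10⁵ = 0.578 J.

0.578 J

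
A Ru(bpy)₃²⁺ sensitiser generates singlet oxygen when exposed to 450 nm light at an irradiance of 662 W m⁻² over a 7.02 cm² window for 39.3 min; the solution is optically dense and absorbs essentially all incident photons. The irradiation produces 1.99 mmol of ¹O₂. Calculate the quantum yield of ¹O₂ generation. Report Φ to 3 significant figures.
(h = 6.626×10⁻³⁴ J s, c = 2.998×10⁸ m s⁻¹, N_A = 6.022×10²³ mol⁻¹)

Product: 1.99 mmol = 0.00199 mol.
Photon energy at 450 nm: hc/λ = (6.626×10⁻³⁴)(2.998×10⁸)/(450×10⁻⁹) = 4.414×10⁻¹⁹ J.
Energy delivered: (662 W m⁻²)(7.02×10⁻⁴ m²)(2358 s) = 1096 J.
Photons incident: 1096 / 4.414×10⁻¹⁹ = 2.483×10²¹, i.e. 2.483×10²¹/6.022×10²³ = 0.004123 mol.
Φ = 0.00199 mol / 0.004123 mol photons = 0.483.

Φ = 0.483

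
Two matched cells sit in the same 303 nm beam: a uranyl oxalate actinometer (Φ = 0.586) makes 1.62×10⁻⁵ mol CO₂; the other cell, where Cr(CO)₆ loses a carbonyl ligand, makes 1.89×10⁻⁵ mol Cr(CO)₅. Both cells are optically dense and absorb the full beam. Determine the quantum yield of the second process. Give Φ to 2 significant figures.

Φ = 0.68

Photons absorbed by the actinometer: 1.62×10⁻⁵ / 0.586 = 2.765×10⁻⁵ mol.
Φ(unknown) = 1.89×10⁻⁵ / 2.765×10⁻⁵ = 0.68.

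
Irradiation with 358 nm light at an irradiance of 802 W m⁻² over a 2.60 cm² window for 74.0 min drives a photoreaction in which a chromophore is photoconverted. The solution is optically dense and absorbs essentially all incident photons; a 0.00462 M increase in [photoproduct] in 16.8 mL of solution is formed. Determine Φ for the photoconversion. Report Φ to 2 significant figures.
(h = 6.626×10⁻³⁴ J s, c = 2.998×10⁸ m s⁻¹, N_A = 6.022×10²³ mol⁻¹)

Φ = 0.028

Product: (0.00462 M)(0.0168 L) = 7.762×10⁻⁵ mol.
Photon energy at 358 nm: hc/λ = (6.626×10⁻³⁴)(2.998×10⁸)/(358×10⁻⁹) = 5.549×10⁻¹⁹ J.
Energy delivered: (802 W m⁻²)(2.60×10⁻⁴ m²)(4440 s) = 925.8 J.
Photons incident: 925.8 / 5.549×10⁻¹⁹ = 1.668×10²¹, i.e. 1.668×10²¹/6.022×10²³ = 0.002770 mol.
Φ = 7.762×10⁻⁵ mol / 0.002770 mol photons = 0.028.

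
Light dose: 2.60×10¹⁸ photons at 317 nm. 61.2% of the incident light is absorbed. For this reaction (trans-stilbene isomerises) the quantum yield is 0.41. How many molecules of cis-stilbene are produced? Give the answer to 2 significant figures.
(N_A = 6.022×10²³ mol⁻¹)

6.5×10¹⁷ molecules

Moles of photons: 2.60×10¹⁸ / 6.022×10²³ = 4.318×10⁻⁶ mol.
Photons absorbed: 0.612 × 4.318×10⁻⁶ = 2.643×10⁻⁶ mol.
Product: Φ × n_abs = 0.41 × 2.643×10⁻⁶ = 1.084×10⁻⁶ mol.
As a count: 1.084×10⁻⁶ × 6.022×10²³ = 6.5×10¹⁷.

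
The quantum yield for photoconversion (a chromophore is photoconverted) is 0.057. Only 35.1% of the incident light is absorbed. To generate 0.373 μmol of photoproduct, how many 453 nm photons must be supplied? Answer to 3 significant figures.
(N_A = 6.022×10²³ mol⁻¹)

Product: 0.373 μmol = 3.73×10⁻⁷ mol.
Photons that must be absorbed: 3.73×10⁻⁷ / 0.057 = 6.544×10⁻⁶ mol.
Incident photons needed: 6.544×10⁻⁶ / 0.351 = 1.864×10⁻⁵ mol.
Photon count: 1.864×10⁻⁵ × 6.022×10²³ = 1.12×10¹⁹.

1.12×10¹⁹ photons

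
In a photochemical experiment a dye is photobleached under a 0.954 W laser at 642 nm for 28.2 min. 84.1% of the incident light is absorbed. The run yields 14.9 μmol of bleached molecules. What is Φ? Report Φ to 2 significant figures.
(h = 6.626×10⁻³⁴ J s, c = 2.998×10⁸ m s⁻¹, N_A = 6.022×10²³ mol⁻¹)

Φ = 0.0020

Product: 14.9 μmol = 1.49×10⁻⁵ mol.
Photon energy at 642 nm: hc/λ = (6.626×10⁻³⁴)(2.998×10⁸)/(642×10⁻⁹) = 3.094×10⁻¹⁹ J.
Energy delivered: (0.954 W)(1692 s) = 1614 J.
Photons incident: 1614 / 3.094×10⁻¹⁹ = 5.217×10²¹, i.e. 5.217×10²¹/6.022×10²³ = 0.008663 mol.
Photons absorbed: 0.841 × 0.008663 = 0.007286 mol.
Φ = 1.49×10⁻⁵ mol / 0.007286 mol photons = 0.0020.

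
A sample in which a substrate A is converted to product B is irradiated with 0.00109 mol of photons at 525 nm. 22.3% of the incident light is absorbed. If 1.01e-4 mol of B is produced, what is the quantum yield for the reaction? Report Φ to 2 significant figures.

Φ = 0.42

Photons absorbed: 0.223 × 0.00109 = 2.431e-4 mol.
Φ = 1.01e-4 mol / 2.431e-4 mol photons = 0.42.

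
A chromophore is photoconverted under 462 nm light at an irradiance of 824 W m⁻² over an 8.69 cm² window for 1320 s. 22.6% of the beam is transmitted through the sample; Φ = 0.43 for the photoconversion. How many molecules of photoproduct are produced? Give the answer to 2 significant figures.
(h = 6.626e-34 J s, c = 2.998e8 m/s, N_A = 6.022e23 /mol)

7.3e20 molecules

Photon energy at 462 nm: hc/λ = (6.626e-34)(2.998e8)/(462e-9) = 4.300e-19 J.
Energy delivered: (824 W m⁻²)(8.69e-4 m²)(1320 s) = 945.2 J.
Photons incident: 945.2 / 4.300e-19 = 2.198e21, i.e. 2.198e21/6.022e23 = 0.003650 mol.
Fraction absorbed: 1 − 22.6/100 = 0.7740.
Photons absorbed: 0.7740 × 0.003650 = 0.002825 mol.
Product: Φ × n_abs = 0.43 × 0.002825 = 0.001215 mol.
As a count: 0.001215 × 6.022e23 = 7.3e20.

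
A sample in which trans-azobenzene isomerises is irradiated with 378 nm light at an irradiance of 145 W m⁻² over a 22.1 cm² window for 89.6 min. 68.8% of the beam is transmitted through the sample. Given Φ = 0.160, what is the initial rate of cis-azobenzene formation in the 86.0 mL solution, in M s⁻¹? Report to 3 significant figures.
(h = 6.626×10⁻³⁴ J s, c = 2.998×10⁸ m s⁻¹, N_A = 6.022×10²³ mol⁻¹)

Photon energy at 378 nm: hc/λ = (6.626×10⁻³⁴)(2.998×10⁸)/(378×10⁻⁹) = 5.255×10⁻¹⁹ J.
Energy delivered: (145 W m⁻²)(22.1×10⁻⁴ m²)(5376 s) = 1723 J.
Photons incident: 1723 / 5.255×10⁻¹⁹ = 3.279×10²¹, i.e. 3.279×10²¹/6.022×10²³ = 0.005445 mol.
Fraction absorbed: 1 − 68.8/100 = 0.3120.
Photons absorbed: 0.3120 × 0.005445 = 0.001699 mol.
Product formed: 0.160 × 0.001699 = 2.718×10⁻⁴ mol.
Rate: 2.718×10⁻⁴ mol / (5376 s × 0.086 L) = 5.88×10⁻⁷ M s⁻¹.

5.88×10⁻⁷ M s⁻¹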